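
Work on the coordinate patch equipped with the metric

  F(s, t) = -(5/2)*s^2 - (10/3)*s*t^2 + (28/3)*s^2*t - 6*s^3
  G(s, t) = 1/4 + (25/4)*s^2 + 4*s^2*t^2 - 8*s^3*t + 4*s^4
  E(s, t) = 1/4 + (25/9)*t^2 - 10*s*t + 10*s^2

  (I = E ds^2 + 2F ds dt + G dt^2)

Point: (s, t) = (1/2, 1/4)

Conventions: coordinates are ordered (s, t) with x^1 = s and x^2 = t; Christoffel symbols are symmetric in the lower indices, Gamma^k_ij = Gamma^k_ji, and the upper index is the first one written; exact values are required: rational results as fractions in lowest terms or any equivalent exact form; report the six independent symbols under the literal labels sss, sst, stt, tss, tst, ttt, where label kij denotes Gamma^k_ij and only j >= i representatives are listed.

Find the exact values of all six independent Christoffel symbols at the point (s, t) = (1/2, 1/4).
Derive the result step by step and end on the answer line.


E = 241/144, F = -43/48, G = 15/8 at the point
E_s = 15/2, E_t = -65/18, F_s = -39/8, F_t = 3/2, G_s = 7, G_t = -1/2
EG - F^2 = 5381/2304;  g^inv = (2304/5381) * [[15/8, 43/48], [43/48, 241/144]]
first-kind symbols [ij,l] = (1/2)(d_i g_jl + d_j g_il - d_l g_ij): [ss,s] = E_s/2 = 15/4, [ss,t] = F_s - E_t/2 = -221/72, [st,s] = E_t/2 = -65/36, [st,t] = G_s/2 = 7/2, [tt,s] = F_t - G_s/2 = -2, [tt,t] = G_t/2 = -1/4
Gamma^s_ij = (G*[ij,s] - F*[ij,t])/(EG - F^2), Gamma^t_ij = (E*[ij,t] - F*[ij,s])/(EG - F^2)

Answer: Gamma_sss = 29594/16143, Gamma_sst = -576/5381, Gamma_stt = -9156/5381, Gamma_tss = -36862/48429, Gamma_tst = 29308/16143, Gamma_ttt = -5092/5381


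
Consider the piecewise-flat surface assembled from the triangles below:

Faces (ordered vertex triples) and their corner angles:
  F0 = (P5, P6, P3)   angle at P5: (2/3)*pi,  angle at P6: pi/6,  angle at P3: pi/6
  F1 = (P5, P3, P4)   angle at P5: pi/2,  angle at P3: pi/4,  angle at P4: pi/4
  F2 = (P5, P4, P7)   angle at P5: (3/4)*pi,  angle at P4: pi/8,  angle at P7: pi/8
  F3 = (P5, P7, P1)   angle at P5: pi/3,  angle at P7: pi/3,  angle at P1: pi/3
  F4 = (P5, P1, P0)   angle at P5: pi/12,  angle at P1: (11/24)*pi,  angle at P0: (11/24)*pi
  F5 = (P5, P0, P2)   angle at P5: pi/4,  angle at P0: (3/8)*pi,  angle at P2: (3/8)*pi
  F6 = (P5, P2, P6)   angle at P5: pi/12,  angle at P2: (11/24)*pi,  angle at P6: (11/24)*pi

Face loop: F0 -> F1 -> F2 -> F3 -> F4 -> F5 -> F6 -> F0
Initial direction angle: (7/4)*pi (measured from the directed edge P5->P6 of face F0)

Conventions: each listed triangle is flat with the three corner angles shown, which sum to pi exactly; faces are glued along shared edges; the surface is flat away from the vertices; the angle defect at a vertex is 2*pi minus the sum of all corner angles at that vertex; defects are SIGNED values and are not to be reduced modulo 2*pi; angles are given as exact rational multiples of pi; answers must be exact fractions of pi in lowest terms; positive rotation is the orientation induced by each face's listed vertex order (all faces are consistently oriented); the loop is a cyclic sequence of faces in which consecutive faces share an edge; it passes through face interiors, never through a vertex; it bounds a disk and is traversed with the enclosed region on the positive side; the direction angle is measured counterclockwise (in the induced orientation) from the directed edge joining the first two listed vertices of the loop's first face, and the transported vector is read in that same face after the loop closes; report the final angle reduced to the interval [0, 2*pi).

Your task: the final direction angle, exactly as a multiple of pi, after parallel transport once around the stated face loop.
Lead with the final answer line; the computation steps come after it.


Answer: final direction angle = (13/12)*pi

enclosed vertex P5: corner angles sum to (8/3)*pi, defect = 2*pi - (8/3)*pi = (-2/3)*pi
summing the enclosed defects onto the initial angle, mod 2*pi in the induced orientation:
final angle = (7/4)*pi - (2/3)*pi = (13/12)*pi (mod 2*pi)


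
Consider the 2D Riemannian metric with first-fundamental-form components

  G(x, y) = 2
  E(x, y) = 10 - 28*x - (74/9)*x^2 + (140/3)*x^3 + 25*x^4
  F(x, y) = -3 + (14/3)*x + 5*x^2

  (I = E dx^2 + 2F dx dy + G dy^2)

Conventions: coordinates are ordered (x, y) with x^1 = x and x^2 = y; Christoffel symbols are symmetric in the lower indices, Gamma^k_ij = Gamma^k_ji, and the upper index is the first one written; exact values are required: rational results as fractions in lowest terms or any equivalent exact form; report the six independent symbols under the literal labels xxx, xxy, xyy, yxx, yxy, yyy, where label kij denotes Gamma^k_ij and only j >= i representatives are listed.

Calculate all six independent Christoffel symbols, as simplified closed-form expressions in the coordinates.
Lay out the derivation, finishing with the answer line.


E = 10 - 28*x - (74/9)*x^2 + (140/3)*x^3 + 25*x^4; F = -3 + (14/3)*x + 5*x^2; G = 2
Gamma^k_ij = (1/2) g^{kl} (d_i g_jl + d_j g_il - d_l g_ij), with g^inv = (1/(EG-F^2)) [[G, -F], [-F, E]]
first partials: E_x = -28 - (148/9)*x + 140*x^2 + 100*x^3, E_y = 0, F_x = 14/3 + 10*x, F_y = 0, G_x = 0, G_y = 0
D = EG - F^2 = 11 - 28*x - (74/9)*x^2 + (140/3)*x^3 + 25*x^4
expanded: Gamma^x_xx = (G E_x - 2F F_x + F E_y)/(2D), Gamma^x_xy = (G E_y - F G_x)/(2D), Gamma^x_yy = (2G F_y - G G_x - F G_y)/(2D), Gamma^y_xx = (2E F_x - E E_y - F E_x)/(2D), Gamma^y_xy = (E G_x - F E_y)/(2D), Gamma^y_yy = (E G_y - 2F F_y + F G_x)/(2D); substitute and cancel common factors

Answer: Gamma_xxx = (450*x^3 + 630*x^2 - 74*x - 126)/(225*x^4 + 420*x^3 - 74*x^2 - 252*x + 99), Gamma_xxy = 0, Gamma_xyy = 0, Gamma_yxx = (90*x + 42)/(225*x^4 + 420*x^3 - 74*x^2 - 252*x + 99), Gamma_yxy = 0, Gamma_yyy = 0


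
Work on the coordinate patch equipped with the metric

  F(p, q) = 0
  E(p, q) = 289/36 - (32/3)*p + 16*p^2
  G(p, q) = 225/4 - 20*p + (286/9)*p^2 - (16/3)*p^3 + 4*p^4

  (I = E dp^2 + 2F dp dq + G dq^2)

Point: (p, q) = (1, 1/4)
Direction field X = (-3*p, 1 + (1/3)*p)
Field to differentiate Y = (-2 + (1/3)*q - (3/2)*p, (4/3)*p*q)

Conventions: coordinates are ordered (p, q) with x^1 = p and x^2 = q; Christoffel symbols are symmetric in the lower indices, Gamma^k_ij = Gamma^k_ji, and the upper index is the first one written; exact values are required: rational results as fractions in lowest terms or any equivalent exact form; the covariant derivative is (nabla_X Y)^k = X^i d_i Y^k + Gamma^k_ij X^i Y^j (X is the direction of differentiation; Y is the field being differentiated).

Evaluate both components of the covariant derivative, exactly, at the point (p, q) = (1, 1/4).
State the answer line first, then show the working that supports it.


Answer: (nabla_X Y)^p = 35795/2886, (nabla_X Y)^q = -457/441

E = 481/36, F = 0, G = 2401/36 at the point
E_p = 64/3, E_q = 0, F_p = 0, F_q = 0, G_p = 392/9, G_q = 0
EG - F^2 = 1154881/1296;  g^inv = (1296/1154881) * [[2401/36, 0], [0, 481/36]]
first-kind symbols [ij,l] = (1/2)(d_i g_jl + d_j g_il - d_l g_ij): [pp,p] = E_p/2 = 32/3, [pp,q] = F_p - E_q/2 = 0, [pq,p] = E_q/2 = 0, [pq,q] = G_p/2 = 196/9, [qq,p] = F_q - G_p/2 = -196/9, [qq,q] = G_q/2 = 0
Gamma^p_ij = (G*[ij,p] - F*[ij,q])/(EG - F^2), Gamma^q_ij = (E*[ij,q] - F*[ij,p])/(EG - F^2)
Gamma_ppp = 384/481, Gamma_ppq = 0, Gamma_pqq = -784/481, Gamma_qpp = 0, Gamma_qpq = 16/49, Gamma_qqq = 0
X = (-3, 4/3), Y = (-41/12, 1/3) at the point


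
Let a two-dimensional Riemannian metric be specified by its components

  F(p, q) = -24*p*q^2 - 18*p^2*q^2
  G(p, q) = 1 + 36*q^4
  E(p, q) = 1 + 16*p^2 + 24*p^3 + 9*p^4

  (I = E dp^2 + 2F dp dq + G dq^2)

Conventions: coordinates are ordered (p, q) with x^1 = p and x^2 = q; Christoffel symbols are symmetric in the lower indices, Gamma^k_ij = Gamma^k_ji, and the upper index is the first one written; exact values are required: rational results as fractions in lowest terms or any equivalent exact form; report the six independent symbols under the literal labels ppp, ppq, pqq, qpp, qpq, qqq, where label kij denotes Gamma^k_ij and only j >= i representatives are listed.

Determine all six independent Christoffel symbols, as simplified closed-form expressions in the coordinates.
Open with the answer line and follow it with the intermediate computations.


Answer: Gamma_ppp = (18*p^3 + 36*p^2 + 16*p)/(9*p^4 + 24*p^3 + 16*p^2 + 36*q^4 + 1), Gamma_ppq = 0, Gamma_pqq = (-36*p^2*q - 48*p*q)/(9*p^4 + 24*p^3 + 16*p^2 + 36*q^4 + 1), Gamma_qpp = (-36*p*q^2 - 24*q^2)/(9*p^4 + 24*p^3 + 16*p^2 + 36*q^4 + 1), Gamma_qpq = 0, Gamma_qqq = 72*q^3/(9*p^4 + 24*p^3 + 16*p^2 + 36*q^4 + 1)

E = 1 + 16*p^2 + 24*p^3 + 9*p^4; F = -24*p*q^2 - 18*p^2*q^2; G = 1 + 36*q^4
Gamma^k_ij = (1/2) g^{kl} (d_i g_jl + d_j g_il - d_l g_ij), with g^inv = (1/(EG-F^2)) [[G, -F], [-F, E]]
first partials: E_p = 32*p + 72*p^2 + 36*p^3, E_q = 0, F_p = -24*q^2 - 36*p*q^2, F_q = -48*p*q - 36*p^2*q, G_p = 0, G_q = 144*q^3
D = EG - F^2 = 1 + 16*p^2 + 24*p^3 + 36*q^4 + 9*p^4
expanded: Gamma^p_pp = (G E_p - 2F F_p + F E_q)/(2D), Gamma^p_pq = (G E_q - F G_p)/(2D), Gamma^p_qq = (2G F_q - G G_p - F G_q)/(2D), Gamma^q_pp = (2E F_p - E E_q - F E_p)/(2D), Gamma^q_pq = (E G_p - F E_q)/(2D), Gamma^q_qq = (E G_q - 2F F_q + F G_p)/(2D); substitute and cancel common factors


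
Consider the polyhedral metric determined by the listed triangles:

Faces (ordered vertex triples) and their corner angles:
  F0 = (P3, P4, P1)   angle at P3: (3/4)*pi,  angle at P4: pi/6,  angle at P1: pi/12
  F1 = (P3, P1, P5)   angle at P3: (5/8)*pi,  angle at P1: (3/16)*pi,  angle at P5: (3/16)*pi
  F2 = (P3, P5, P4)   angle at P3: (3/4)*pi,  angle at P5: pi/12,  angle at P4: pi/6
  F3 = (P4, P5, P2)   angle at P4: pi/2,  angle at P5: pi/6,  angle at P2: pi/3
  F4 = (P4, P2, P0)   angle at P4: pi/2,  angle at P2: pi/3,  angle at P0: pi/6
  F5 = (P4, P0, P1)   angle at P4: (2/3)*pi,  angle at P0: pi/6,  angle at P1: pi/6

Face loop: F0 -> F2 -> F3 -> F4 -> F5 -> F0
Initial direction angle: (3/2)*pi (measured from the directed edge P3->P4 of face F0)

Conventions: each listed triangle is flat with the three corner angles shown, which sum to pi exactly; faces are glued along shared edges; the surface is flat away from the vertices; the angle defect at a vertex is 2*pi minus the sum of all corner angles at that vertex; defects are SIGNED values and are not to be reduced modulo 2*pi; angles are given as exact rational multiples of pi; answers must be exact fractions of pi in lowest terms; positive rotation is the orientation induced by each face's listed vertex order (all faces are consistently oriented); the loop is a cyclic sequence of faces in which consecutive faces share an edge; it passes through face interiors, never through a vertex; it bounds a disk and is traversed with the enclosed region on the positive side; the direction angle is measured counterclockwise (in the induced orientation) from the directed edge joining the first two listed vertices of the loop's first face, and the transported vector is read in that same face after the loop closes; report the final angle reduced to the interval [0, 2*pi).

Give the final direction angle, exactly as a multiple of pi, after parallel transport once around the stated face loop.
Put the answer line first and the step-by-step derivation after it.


Answer: final direction angle = (3/2)*pi

enclosed vertex P4: corner angles sum to 2*pi, defect = 2*pi - 2*pi = 0
summing the enclosed defects onto the initial angle, mod 2*pi in the induced orientation:
final angle = (3/2)*pi + 0 = (3/2)*pi (mod 2*pi)


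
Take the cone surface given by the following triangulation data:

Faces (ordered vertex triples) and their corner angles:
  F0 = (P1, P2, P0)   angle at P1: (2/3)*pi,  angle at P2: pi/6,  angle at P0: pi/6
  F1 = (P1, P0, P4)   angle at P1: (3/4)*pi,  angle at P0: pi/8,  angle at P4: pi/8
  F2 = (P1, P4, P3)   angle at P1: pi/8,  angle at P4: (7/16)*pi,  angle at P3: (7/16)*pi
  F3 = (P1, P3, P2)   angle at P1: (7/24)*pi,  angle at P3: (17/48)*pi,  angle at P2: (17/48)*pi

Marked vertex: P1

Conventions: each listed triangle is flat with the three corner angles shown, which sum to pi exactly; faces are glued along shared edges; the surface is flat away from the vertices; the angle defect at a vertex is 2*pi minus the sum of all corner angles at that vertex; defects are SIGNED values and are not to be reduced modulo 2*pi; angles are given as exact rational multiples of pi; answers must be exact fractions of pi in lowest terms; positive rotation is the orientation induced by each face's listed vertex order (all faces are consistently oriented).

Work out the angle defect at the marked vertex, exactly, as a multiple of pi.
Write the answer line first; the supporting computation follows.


Answer: defect(P1) = pi/6

Sum of corner angles at P1: (11/6)*pi
defect = 2*pi - (11/6)*pi


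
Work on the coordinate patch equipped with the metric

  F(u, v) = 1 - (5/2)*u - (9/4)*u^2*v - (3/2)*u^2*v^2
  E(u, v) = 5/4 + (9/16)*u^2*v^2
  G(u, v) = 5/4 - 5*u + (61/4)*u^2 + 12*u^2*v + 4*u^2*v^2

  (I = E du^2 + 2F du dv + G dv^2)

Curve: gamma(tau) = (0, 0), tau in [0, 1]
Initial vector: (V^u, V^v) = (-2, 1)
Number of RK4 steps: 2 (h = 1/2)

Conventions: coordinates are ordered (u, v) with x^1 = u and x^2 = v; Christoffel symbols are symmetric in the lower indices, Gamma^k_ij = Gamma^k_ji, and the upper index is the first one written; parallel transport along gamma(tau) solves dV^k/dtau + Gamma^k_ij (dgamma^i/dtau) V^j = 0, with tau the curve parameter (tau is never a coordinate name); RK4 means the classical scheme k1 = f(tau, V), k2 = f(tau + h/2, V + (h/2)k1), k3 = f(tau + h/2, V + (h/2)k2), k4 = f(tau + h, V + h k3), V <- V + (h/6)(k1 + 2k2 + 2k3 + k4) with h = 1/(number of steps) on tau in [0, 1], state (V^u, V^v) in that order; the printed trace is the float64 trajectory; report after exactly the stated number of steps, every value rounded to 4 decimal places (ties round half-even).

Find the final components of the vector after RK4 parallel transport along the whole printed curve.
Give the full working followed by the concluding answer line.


gamma'(tau) = (0, 0); f(tau, V)^k = -Gamma^k_ij(gamma(tau)) gamma'^i(tau) V^j; h = 1/2; intermediate values shown to 6 dp
curve data and Christoffel symbols at the stage parameters:
  tau = 0.000000: gamma = (0.000000, 0.000000), gamma' = (0.000000, 0.000000); Gamma_uuu = 4.444444, Gamma_uuv = 4.444444, Gamma_uvv = 5.555556, Gamma_vuu = -5.555556, Gamma_vuv = -5.555556, Gamma_vvv = -4.444444
  tau = 0.250000: gamma = (0.000000, 0.000000), gamma' = (0.000000, 0.000000); Gamma_uuu = 4.444444, Gamma_uuv = 4.444444, Gamma_uvv = 5.555556, Gamma_vuu = -5.555556, Gamma_vuv = -5.555556, Gamma_vvv = -4.444444
  tau = 0.500000: gamma = (0.000000, 0.000000), gamma' = (0.000000, 0.000000); Gamma_uuu = 4.444444, Gamma_uuv = 4.444444, Gamma_uvv = 5.555556, Gamma_vuu = -5.555556, Gamma_vuv = -5.555556, Gamma_vvv = -4.444444
  tau = 0.750000: gamma = (0.000000, 0.000000), gamma' = (0.000000, 0.000000); Gamma_uuu = 4.444444, Gamma_uuv = 4.444444, Gamma_uvv = 5.555556, Gamma_vuu = -5.555556, Gamma_vuv = -5.555556, Gamma_vvv = -4.444444
  tau = 1.000000: gamma = (0.000000, 0.000000), gamma' = (0.000000, 0.000000); Gamma_uuu = 4.444444, Gamma_uuv = 4.444444, Gamma_uvv = 5.555556, Gamma_vuu = -5.555556, Gamma_vuv = -5.555556, Gamma_vvv = -4.444444
step 0: V^u = -2.0000, V^v = 1.0000
step 1: k1 = (0.000000, 0.000000), k2 = (0.000000, 0.000000), k3 = (0.000000, 0.000000), k4 = (0.000000, 0.000000); V <- V + (h/6)(k1 + 2k2 + 2k3 + k4): V^u = -2.0000, V^v = 1.0000
step 2: k1 = (0.000000, 0.000000), k2 = (0.000000, 0.000000), k3 = (0.000000, 0.000000), k4 = (0.000000, 0.000000); V <- V + (h/6)(k1 + 2k2 + 2k3 + k4): V^u = -2.0000, V^v = 1.0000

Answer: V^u = -2.0000, V^v = 1.0000


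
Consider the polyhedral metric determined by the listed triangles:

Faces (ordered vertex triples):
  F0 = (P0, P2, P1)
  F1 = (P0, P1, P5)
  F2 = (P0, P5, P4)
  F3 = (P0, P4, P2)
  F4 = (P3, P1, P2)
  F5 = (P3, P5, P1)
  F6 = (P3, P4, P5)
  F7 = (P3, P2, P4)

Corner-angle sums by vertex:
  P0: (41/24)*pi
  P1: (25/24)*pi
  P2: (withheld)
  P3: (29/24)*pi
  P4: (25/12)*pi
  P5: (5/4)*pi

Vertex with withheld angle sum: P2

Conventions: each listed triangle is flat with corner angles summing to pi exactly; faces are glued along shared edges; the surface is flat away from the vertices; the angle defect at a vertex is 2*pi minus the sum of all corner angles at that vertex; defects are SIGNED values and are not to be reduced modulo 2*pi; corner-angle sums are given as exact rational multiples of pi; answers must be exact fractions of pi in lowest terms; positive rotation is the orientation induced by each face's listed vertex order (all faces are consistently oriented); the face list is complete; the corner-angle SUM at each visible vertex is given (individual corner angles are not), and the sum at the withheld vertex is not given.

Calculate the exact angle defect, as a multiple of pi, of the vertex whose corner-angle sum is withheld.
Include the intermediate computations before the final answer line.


V = 6, E = 12, F = 8; chi = V - E + F = 2
Gauss-Bonnet: total defect = 2*pi*chi = 4*pi; visible defects sum to (65/24)*pi

Answer: defect(P2) = (31/24)*pi


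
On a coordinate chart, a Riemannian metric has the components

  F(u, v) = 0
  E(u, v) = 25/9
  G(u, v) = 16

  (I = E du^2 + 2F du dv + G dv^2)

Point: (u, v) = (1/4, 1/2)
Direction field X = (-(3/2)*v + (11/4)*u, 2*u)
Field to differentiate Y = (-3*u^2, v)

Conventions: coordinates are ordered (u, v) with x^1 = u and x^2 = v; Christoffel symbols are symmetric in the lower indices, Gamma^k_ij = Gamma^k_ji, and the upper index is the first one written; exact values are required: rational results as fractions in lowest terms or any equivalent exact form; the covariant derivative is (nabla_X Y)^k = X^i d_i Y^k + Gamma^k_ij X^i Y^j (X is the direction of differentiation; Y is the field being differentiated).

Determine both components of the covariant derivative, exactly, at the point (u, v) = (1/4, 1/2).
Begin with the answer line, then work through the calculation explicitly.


Answer: (nabla_X Y)^u = 3/32, (nabla_X Y)^v = 1/2

E = 25/9, F = 0, G = 16 at the point
E_u = 0, E_v = 0, F_u = 0, F_v = 0, G_u = 0, G_v = 0
EG - F^2 = 400/9;  g^inv = (9/400) * [[16, 0], [0, 25/9]]
first-kind symbols [ij,l] = (1/2)(d_i g_jl + d_j g_il - d_l g_ij): [uu,u] = E_u/2 = 0, [uu,v] = F_u - E_v/2 = 0, [uv,u] = E_v/2 = 0, [uv,v] = G_u/2 = 0, [vv,u] = F_v - G_u/2 = 0, [vv,v] = G_v/2 = 0
Gamma^u_ij = (G*[ij,u] - F*[ij,v])/(EG - F^2), Gamma^v_ij = (E*[ij,v] - F*[ij,u])/(EG - F^2)
Gamma_uuu = 0, Gamma_uuv = 0, Gamma_uvv = 0, Gamma_vuu = 0, Gamma_vuv = 0, Gamma_vvv = 0
X = (-1/16, 1/2), Y = (-3/16, 1/2) at the point


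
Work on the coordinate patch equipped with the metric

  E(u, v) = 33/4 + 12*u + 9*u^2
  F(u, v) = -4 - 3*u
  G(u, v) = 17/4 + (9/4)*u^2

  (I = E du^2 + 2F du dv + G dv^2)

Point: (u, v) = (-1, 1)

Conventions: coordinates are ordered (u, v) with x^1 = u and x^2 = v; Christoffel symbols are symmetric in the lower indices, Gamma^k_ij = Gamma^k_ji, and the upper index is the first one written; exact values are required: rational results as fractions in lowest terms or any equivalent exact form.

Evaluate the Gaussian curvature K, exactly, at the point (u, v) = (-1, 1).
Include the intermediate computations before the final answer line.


E = 21/4, F = -1, G = 13/2, EG - F^2 = 265/8 at the point
E_u = -6, E_v = 0, F_u = -3, F_v = 0, G_u = -9/2, G_v = 0
E_vv = 0, F_uv = 0, G_uu = 9/2
Compute both Brioschi determinants and normalise by (EG - F^2)^2.
M1 = [[-E_vv/2 + F_uv - G_uu/2, E_u/2, F_u - E_v/2], [F_v - G_u/2, E, F], [G_v/2, F, G]] = [[-9/4, -3, -3], [9/4, 21/4, -1], [0, -1, 13/2]]; det M1 = -765/32
M2 = [[0, E_v/2, G_u/2], [E_v/2, E, F], [G_u/2, F, G]] = [[0, 0, -9/4], [0, 21/4, -1], [-9/4, -1, 13/2]]; det M2 = -1701/64
det M1 - det M2 = 171/64; K = 171/64 / (265/8)^2 = 171/70225

Answer: K = 171/70225


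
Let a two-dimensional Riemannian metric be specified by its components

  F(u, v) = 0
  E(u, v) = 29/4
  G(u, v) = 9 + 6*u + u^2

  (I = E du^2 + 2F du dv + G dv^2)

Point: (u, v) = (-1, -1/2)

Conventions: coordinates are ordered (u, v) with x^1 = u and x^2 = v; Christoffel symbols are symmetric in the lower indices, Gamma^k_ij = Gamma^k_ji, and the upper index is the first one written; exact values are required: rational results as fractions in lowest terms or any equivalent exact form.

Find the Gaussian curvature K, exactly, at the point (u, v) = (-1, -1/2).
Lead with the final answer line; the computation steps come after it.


Answer: K = 0

E = 29/4, F = 0, G = 4, EG - F^2 = 29 at the point
E_u = 0, E_v = 0, F_u = 0, F_v = 0, G_u = 4, G_v = 0
E_vv = 0, F_uv = 0, G_uu = 2
K follows from Brioschi's formula, (det M1 - det M2)/(EG - F^2)^2.
M1 = [[-E_vv/2 + F_uv - G_uu/2, E_u/2, F_u - E_v/2], [F_v - G_u/2, E, F], [G_v/2, F, G]] = [[-1, 0, 0], [-2, 29/4, 0], [0, 0, 4]]; det M1 = -29
M2 = [[0, E_v/2, G_u/2], [E_v/2, E, F], [G_u/2, F, G]] = [[0, 0, 2], [0, 29/4, 0], [2, 0, 4]]; det M2 = -29
det M1 - det M2 = 0; K = 0 / (29)^2 = 0


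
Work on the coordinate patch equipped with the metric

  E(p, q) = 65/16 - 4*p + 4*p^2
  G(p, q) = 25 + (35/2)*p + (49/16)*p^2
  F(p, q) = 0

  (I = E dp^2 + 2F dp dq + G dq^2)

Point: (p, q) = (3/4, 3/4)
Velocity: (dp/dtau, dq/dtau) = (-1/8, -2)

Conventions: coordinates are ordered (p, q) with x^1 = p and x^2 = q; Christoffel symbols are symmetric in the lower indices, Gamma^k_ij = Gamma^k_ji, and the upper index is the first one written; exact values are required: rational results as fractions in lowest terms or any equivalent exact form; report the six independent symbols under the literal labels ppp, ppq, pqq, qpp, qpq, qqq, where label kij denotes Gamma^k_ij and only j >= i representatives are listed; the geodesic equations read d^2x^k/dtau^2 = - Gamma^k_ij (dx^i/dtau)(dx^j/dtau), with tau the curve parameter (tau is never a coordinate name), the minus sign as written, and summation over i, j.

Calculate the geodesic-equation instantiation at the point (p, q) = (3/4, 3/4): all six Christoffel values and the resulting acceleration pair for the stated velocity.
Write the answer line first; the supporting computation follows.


Answer: Gamma_ppp = 16/53, Gamma_ppq = 0, Gamma_pqq = -707/212, Gamma_qpp = 0, Gamma_qpq = 28/101, Gamma_qqq = 0; accelerations (d^2p/dtau^2, d^2q/dtau^2) = (2827/212, -14/101)

E = 53/16, F = 0, G = 10201/256 at the point
E_p = 2, E_q = 0, F_p = 0, F_q = 0, G_p = 707/32, G_q = 0
EG - F^2 = 540653/4096;  g^inv = (4096/540653) * [[10201/256, 0], [0, 53/16]]
first-kind symbols [ij,l] = (1/2)(d_i g_jl + d_j g_il - d_l g_ij): [pp,p] = E_p/2 = 1, [pp,q] = F_p - E_q/2 = 0, [pq,p] = E_q/2 = 0, [pq,q] = G_p/2 = 707/64, [qq,p] = F_q - G_p/2 = -707/64, [qq,q] = G_q/2 = 0
Gamma^p_ij = (G*[ij,p] - F*[ij,q])/(EG - F^2), Gamma^q_ij = (E*[ij,q] - F*[ij,p])/(EG - F^2)
Gamma_ppp = 16/53, Gamma_ppq = 0, Gamma_pqq = -707/212, Gamma_qpp = 0, Gamma_qpq = 28/101, Gamma_qqq = 0
d^2p/dtau^2 = -(Gamma_ppp*(-1/8)^2 + 2*Gamma_ppq*(-1/8)*(-2) + Gamma_pqq*(-2)^2) = 2827/212
d^2q/dtau^2 = -(Gamma_qpp*(-1/8)^2 + 2*Gamma_qpq*(-1/8)*(-2) + Gamma_qqq*(-2)^2) = -14/101


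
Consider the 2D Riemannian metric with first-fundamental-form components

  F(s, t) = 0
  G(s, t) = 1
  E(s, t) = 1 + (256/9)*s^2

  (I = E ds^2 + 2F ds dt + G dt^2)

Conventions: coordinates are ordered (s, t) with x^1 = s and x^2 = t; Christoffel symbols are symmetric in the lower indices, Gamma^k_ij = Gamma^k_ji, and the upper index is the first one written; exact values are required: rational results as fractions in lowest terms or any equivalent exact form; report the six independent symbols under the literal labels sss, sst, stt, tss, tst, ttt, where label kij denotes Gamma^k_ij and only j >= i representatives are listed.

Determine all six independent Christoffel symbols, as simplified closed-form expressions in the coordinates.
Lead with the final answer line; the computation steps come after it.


Answer: Gamma_sss = 256*s/(256*s^2 + 9), Gamma_sst = 0, Gamma_stt = 0, Gamma_tss = 0, Gamma_tst = 0, Gamma_ttt = 0

E = 1 + (256/9)*s^2; F = 0; G = 1
Gamma^k_ij = (1/2) g^{kl} (d_i g_jl + d_j g_il - d_l g_ij), with g^inv = (1/(EG-F^2)) [[G, -F], [-F, E]]
first partials: E_s = (512/9)*s, E_t = 0, F_s = 0, F_t = 0, G_s = 0, G_t = 0
D = EG - F^2 = 1 + (256/9)*s^2
expanded: Gamma^s_ss = (G E_s - 2F F_s + F E_t)/(2D), Gamma^s_st = (G E_t - F G_s)/(2D), Gamma^s_tt = (2G F_t - G G_s - F G_t)/(2D), Gamma^t_ss = (2E F_s - E E_t - F E_s)/(2D), Gamma^t_st = (E G_s - F E_t)/(2D), Gamma^t_tt = (E G_t - 2F F_t + F G_s)/(2D); substitute and cancel common factors


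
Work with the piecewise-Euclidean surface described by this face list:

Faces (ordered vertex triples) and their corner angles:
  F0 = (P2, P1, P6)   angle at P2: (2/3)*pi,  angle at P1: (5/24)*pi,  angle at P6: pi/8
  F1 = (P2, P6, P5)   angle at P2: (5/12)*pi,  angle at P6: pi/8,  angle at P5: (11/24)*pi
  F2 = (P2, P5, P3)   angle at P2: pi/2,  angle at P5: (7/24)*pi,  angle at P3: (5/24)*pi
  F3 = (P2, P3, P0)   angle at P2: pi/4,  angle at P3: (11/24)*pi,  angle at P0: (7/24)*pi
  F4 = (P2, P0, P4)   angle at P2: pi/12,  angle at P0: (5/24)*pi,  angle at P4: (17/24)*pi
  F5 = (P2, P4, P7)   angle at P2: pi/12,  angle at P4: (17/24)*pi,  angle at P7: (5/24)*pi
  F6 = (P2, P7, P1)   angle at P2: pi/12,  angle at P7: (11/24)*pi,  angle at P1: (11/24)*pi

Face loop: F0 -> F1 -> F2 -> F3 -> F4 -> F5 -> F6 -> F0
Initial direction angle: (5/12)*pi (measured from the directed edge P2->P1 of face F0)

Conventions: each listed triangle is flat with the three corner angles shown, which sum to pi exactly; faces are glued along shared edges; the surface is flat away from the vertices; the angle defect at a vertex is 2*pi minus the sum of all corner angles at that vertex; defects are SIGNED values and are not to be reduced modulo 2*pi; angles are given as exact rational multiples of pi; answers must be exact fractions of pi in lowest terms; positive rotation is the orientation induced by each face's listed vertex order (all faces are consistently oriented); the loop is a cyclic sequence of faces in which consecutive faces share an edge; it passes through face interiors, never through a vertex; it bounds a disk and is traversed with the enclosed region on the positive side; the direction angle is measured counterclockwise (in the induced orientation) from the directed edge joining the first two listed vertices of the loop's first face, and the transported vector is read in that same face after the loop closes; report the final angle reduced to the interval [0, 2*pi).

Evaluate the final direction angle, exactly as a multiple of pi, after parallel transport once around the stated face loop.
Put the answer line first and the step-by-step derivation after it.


Answer: final direction angle = pi/3

enclosed vertex P2: corner angles sum to (25/12)*pi, defect = 2*pi - (25/12)*pi = -pi/12
final direction = starting direction + enclosed defect total, reduced mod 2*pi (induced orientation)
final angle = (5/12)*pi - pi/12 = pi/3 (mod 2*pi)


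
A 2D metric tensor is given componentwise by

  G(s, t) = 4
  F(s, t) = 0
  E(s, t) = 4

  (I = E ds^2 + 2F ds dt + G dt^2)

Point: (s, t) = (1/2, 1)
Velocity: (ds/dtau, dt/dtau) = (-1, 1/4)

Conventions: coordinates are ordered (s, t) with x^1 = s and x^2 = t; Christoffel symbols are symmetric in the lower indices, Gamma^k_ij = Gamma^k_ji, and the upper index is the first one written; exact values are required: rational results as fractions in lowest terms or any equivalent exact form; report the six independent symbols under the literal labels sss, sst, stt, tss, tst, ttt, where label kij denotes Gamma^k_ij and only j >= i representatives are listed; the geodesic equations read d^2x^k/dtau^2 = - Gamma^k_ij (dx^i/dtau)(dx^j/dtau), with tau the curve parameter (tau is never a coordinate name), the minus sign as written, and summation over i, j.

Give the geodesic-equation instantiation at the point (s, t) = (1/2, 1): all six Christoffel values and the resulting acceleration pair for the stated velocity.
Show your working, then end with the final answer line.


E = 4, F = 0, G = 4 at the point
E_s = 0, E_t = 0, F_s = 0, F_t = 0, G_s = 0, G_t = 0
EG - F^2 = 16;  g^inv = (1/16) * [[4, 0], [0, 4]]
first-kind symbols [ij,l] = (1/2)(d_i g_jl + d_j g_il - d_l g_ij): [ss,s] = E_s/2 = 0, [ss,t] = F_s - E_t/2 = 0, [st,s] = E_t/2 = 0, [st,t] = G_s/2 = 0, [tt,s] = F_t - G_s/2 = 0, [tt,t] = G_t/2 = 0
Gamma^s_ij = (G*[ij,s] - F*[ij,t])/(EG - F^2), Gamma^t_ij = (E*[ij,t] - F*[ij,s])/(EG - F^2)
Gamma_sss = 0, Gamma_sst = 0, Gamma_stt = 0, Gamma_tss = 0, Gamma_tst = 0, Gamma_ttt = 0
d^2s/dtau^2 = -(Gamma_sss*(-1)^2 + 2*Gamma_sst*(-1)*(1/4) + Gamma_stt*(1/4)^2) = 0
d^2t/dtau^2 = -(Gamma_tss*(-1)^2 + 2*Gamma_tst*(-1)*(1/4) + Gamma_ttt*(1/4)^2) = 0

Answer: Gamma_sss = 0, Gamma_sst = 0, Gamma_stt = 0, Gamma_tss = 0, Gamma_tst = 0, Gamma_ttt = 0; accelerations (d^2s/dtau^2, d^2t/dtau^2) = (0, 0)


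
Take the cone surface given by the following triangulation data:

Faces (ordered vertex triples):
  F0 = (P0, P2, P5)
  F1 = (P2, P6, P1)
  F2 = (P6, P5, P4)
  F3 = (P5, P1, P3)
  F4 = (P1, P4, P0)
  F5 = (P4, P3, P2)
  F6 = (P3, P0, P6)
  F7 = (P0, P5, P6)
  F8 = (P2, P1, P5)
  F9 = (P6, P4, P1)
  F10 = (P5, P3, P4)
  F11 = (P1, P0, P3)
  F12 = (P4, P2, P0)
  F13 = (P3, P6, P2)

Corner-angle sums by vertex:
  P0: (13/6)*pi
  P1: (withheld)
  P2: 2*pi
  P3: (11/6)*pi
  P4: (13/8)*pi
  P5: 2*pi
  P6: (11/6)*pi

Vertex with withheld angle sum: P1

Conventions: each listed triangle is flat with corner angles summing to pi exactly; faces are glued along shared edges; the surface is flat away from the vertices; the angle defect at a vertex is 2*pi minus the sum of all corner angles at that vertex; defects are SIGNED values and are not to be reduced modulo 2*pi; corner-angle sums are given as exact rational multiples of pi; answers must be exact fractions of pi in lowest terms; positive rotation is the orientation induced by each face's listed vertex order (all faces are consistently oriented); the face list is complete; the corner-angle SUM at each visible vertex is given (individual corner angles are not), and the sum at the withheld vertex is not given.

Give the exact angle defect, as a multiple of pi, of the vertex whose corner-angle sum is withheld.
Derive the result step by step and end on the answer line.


V = 7, E = 21, F = 14; chi = V - E + F = 0
Gauss-Bonnet: total defect = 2*pi*chi = 0; visible defects sum to (13/24)*pi

Answer: defect(P1) = (-13/24)*pi


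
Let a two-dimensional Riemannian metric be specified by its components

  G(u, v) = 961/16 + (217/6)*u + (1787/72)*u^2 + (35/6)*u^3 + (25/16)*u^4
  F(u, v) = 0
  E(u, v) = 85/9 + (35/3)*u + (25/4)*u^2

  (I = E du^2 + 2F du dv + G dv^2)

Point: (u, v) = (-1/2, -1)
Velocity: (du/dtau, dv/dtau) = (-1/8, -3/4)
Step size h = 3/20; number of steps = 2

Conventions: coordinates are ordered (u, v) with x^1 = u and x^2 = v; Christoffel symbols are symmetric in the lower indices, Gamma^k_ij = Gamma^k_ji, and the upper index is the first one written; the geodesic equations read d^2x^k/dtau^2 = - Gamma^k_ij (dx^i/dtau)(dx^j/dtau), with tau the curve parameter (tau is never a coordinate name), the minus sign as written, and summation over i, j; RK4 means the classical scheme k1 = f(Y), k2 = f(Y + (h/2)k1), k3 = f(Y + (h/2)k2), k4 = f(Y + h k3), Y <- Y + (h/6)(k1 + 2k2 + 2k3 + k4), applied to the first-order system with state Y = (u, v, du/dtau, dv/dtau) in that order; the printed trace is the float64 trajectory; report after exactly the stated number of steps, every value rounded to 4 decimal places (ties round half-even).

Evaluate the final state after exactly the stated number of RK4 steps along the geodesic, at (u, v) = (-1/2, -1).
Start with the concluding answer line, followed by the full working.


Answer: u = -0.5013, v = -1.2255, du/dtau = 0.1166, dv/dtau = -0.7503

f(Y) = (du/dtau, dv/dtau, -Gamma^u_ij Y'^i Y'^j, -Gamma^v_ij Y'^i Y'^j) with the Gammas evaluated at the stage position; h = 0.150000; intermediate values shown to 6 dp
step 0: u = -0.5000, v = -1.0000, du/dtau = -0.1250, dv/dtau = -0.7500
step 1:
  k1: at (u, v) = (-0.500000, -1.000000), (du/dtau, dv/dtau) = (-0.125000, -0.750000); Gamma_uuu = 0.523490, Gamma_uuv = 0.000000, Gamma_uvv = -1.443960, Gamma_vuu = 0.000000, Gamma_vuv = 0.157100, Gamma_vvv = 0.000000; k1 = (-0.125000, -0.750000, 0.804048, -0.029456)
  k2: at (u, v) = (-0.509375, -1.056250), (du/dtau, dv/dtau) = (-0.064696, -0.752209); Gamma_uuu = 0.517186, Gamma_uuv = 0.000000, Gamma_uvv = -1.424493, Gamma_vuu = 0.000000, Gamma_vuv = 0.153925, Gamma_vvv = 0.000000; k2 = (-0.064696, -0.752209, 0.803840, -0.014982)
  k3: at (u, v) = (-0.504852, -1.056416), (du/dtau, dv/dtau) = (-0.064712, -0.751124); Gamma_uuu = 0.520256, Gamma_uuv = 0.000000, Gamma_uvv = -1.433953, Gamma_vuu = 0.000000, Gamma_vuv = 0.155458, Gamma_vvv = 0.000000; k3 = (-0.064712, -0.751124, 0.806838, -0.015113)
  k4: at (u, v) = (-0.509707, -1.112669), (du/dtau, dv/dtau) = (-0.003974, -0.752267); Gamma_uuu = 0.516959, Gamma_uuv = 0.000000, Gamma_uvv = -1.423794, Gamma_vuu = 0.000000, Gamma_vuv = 0.153813, Gamma_vvv = 0.000000; k4 = (-0.003974, -0.752267, 0.805725, -0.000920)
  Y <- Y + (h/6)(k1 + 2k2 + 2k3 + k4): u = -0.5097, v = -1.1127, du/dtau = -0.0042, dv/dtau = -0.7523
step 2:
  k1: at (u, v) = (-0.509695, -1.112723), (du/dtau, dv/dtau) = (-0.004222, -0.752264); Gamma_uuu = 0.516967, Gamma_uuv = 0.000000, Gamma_uvv = -1.423819, Gamma_vuu = 0.000000, Gamma_vuv = 0.153817, Gamma_vvv = 0.000000; k1 = (-0.004222, -0.752264, 0.805732, -0.000977)
  k2: at (u, v) = (-0.510011, -1.169143), (du/dtau, dv/dtau) = (0.056208, -0.752337); Gamma_uuu = 0.516749, Gamma_uuv = 0.000000, Gamma_uvv = -1.423151, Gamma_vuu = 0.000000, Gamma_vuv = 0.153709, Gamma_vvv = 0.000000; k2 = (0.056208, -0.752337, 0.803888, 0.013000)
  k3: at (u, v) = (-0.505479, -1.169149), (du/dtau, dv/dtau) = (0.056070, -0.751289); Gamma_uuu = 0.519834, Gamma_uuv = 0.000000, Gamma_uvv = -1.432649, Gamma_vuu = 0.000000, Gamma_vuv = 0.155246, Gamma_vvv = 0.000000; k3 = (0.056070, -0.751289, 0.807003, 0.013079)
  k4: at (u, v) = (-0.501284, -1.225417), (du/dtau, dv/dtau) = (0.116829, -0.750302); Gamma_uuu = 0.522640, Gamma_uuv = 0.000000, Gamma_uvv = -1.441325, Gamma_vuu = 0.000000, Gamma_vuv = 0.156666, Gamma_vvv = 0.000000; k4 = (0.116829, -0.750302, 0.804265, 0.027466)
  Y <- Y + (h/6)(k1 + 2k2 + 2k3 + k4): u = -0.5013, v = -1.2255, du/dtau = 0.1166, dv/dtau = -0.7503


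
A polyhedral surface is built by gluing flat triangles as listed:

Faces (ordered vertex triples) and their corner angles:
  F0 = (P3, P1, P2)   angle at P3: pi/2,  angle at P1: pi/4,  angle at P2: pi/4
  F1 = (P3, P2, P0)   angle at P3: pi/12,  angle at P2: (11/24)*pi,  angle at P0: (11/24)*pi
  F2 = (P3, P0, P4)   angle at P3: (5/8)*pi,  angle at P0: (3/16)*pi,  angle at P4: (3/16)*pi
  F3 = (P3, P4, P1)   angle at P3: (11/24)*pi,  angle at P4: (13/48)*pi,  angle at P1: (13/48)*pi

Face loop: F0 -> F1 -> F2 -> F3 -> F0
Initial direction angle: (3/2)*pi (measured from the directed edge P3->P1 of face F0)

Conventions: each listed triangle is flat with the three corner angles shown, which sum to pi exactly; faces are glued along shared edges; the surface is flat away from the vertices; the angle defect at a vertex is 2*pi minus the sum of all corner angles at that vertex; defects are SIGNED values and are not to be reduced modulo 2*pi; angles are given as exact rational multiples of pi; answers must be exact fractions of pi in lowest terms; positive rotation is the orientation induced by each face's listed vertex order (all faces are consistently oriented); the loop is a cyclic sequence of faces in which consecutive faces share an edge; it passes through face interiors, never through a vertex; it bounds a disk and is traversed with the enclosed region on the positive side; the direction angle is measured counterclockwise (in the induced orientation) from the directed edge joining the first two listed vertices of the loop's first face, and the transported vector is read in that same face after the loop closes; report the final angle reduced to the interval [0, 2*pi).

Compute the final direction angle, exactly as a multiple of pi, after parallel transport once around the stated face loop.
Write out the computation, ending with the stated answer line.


enclosed vertex P3: corner angles sum to (5/3)*pi, defect = 2*pi - (5/3)*pi = pi/3
adding the enclosed defects to the starting angle (mod 2*pi, induced orientation) gives the holonomy
final angle = (3/2)*pi + pi/3 = (11/6)*pi (mod 2*pi)

Answer: final direction angle = (11/6)*pi


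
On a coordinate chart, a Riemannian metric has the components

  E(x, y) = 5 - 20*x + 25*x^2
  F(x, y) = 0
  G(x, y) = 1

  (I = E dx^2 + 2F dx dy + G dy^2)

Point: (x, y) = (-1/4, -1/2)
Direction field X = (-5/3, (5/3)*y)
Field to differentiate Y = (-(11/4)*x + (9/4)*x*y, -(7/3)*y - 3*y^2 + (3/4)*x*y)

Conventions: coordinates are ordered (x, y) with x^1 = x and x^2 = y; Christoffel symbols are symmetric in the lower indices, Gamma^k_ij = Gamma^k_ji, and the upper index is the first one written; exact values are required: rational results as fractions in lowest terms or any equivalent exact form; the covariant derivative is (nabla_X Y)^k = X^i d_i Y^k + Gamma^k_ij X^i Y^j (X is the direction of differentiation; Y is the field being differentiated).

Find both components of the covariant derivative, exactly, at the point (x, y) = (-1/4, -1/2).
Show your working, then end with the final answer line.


E = 185/16, F = 0, G = 1 at the point
E_x = -65/2, E_y = 0, F_x = 0, F_y = 0, G_x = 0, G_y = 0
EG - F^2 = 185/16;  g^inv = (16/185) * [[1, 0], [0, 185/16]]
first-kind symbols [ij,l] = (1/2)(d_i g_jl + d_j g_il - d_l g_ij): [xx,x] = E_x/2 = -65/4, [xx,y] = F_x - E_y/2 = 0, [xy,x] = E_y/2 = 0, [xy,y] = G_x/2 = 0, [yy,x] = F_y - G_x/2 = 0, [yy,y] = G_y/2 = 0
Gamma^x_ij = (G*[ij,x] - F*[ij,y])/(EG - F^2), Gamma^y_ij = (E*[ij,y] - F*[ij,x])/(EG - F^2)
Gamma_xxx = -52/37, Gamma_xxy = 0, Gamma_xyy = 0, Gamma_yxx = 0, Gamma_yxy = 0, Gamma_yyy = 0
X = (-5/3, -5/6), Y = (31/32, 49/96) at the point

Answer: (nabla_X Y)^x = 32665/3552, (nabla_X Y)^y = 65/288


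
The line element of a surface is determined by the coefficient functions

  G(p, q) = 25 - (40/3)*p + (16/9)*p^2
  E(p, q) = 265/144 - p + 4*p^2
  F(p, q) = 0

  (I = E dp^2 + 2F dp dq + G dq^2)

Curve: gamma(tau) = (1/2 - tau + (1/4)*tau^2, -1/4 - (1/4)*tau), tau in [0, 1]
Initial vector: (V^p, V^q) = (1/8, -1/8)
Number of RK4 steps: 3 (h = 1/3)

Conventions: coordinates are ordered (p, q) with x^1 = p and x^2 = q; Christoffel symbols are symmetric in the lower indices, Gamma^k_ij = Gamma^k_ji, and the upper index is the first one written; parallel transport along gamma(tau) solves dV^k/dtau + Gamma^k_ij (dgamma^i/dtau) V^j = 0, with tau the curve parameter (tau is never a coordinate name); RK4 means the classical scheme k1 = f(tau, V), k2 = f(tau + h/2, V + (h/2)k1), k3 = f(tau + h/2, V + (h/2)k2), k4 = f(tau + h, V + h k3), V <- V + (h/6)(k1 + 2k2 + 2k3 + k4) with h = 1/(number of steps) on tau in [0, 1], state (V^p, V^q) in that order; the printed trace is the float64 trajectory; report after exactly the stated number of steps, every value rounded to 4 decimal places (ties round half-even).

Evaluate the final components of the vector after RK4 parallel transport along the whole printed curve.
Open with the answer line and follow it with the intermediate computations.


Answer: V^p = 0.0380, V^q = -0.1072

gamma'(tau) = (-1 + (1/2)*tau, -1/4); f(tau, V)^k = -Gamma^k_ij(gamma(tau)) gamma'^i(tau) V^j; h = 1/3; intermediate values shown to 6 dp
curve data and Christoffel symbols at the stage parameters:
  tau = 0.000000: gamma = (0.500000, -0.250000), gamma' = (-1.000000, -0.250000); Gamma_ppp = 0.640950, Gamma_ppq = 0.000000, Gamma_pqq = 2.468843, Gamma_qpp = 0.000000, Gamma_qpq = -0.307692, Gamma_qqq = 0.000000
  tau = 0.166667: gamma = (0.340278, -0.291667), gamma' = (-0.916667, -0.250000); Gamma_ppp = 0.438636, Gamma_ppq = 0.000000, Gamma_pqq = 3.087747, Gamma_qpp = 0.000000, Gamma_qpq = -0.293279, Gamma_qqq = 0.000000
  tau = 0.333333: gamma = (0.194444, -0.333333), gamma' = (-0.833333, -0.250000); Gamma_ppp = 0.154573, Gamma_ppq = 0.000000, Gamma_pqq = 3.517389, Gamma_qpp = 0.000000, Gamma_qpq = -0.281250, Gamma_qqq = 0.000000
  tau = 0.500000: gamma = (0.062500, -0.375000), gamma' = (-0.750000, -0.250000); Gamma_ppp = -0.139400, Gamma_ppq = 0.000000, Gamma_pqq = 3.655373, Gamma_qpp = 0.000000, Gamma_qpq = -0.271186, Gamma_qqq = 0.000000
  tau = 0.666667: gamma = (-0.055556, -0.416667), gamma' = (-0.666667, -0.250000); Gamma_ppp = -0.378488, Gamma_ppq = 0.000000, Gamma_pqq = 3.545491, Gamma_qpp = 0.000000, Gamma_qpq = -0.262774, Gamma_qqq = 0.000000
  tau = 0.833333: gamma = (-0.159722, -0.458333), gamma' = (-0.583333, -0.250000); Gamma_ppp = -0.541800, Gamma_ppq = 0.000000, Gamma_pqq = 3.306598, Gamma_qpp = 0.000000, Gamma_qpq = -0.255773, Gamma_qqq = 0.000000
  tau = 1.000000: gamma = (-0.250000, -0.500000), gamma' = (-0.500000, -0.250000); Gamma_ppp = -0.640950, Gamma_ppq = 0.000000, Gamma_pqq = 3.038576, Gamma_qpp = 0.000000, Gamma_qpq = -0.250000, Gamma_qqq = 0.000000
step 0: V^p = 0.1250, V^q = -0.1250
step 1: k1 = (0.002967, 0.028846), k2 = (-0.042322, 0.023111), k3 = (-0.046094, 0.023922), k4 = (-0.088784, 0.019719); V <- V + (h/6)(k1 + 2k2 + 2k3 + k4): V^p = 0.1104, V^q = -0.1171
step 2: k1 = (-0.088729, 0.019677), k2 = (-0.113989, 0.016662), k3 = (-0.114008, 0.017050), k4 = (-0.117005, 0.014757); V <- V + (h/6)(k1 + 2k2 + 2k3 + k4): V^p = 0.0736, V^q = -0.1114
step 3: k1 = (-0.117340, 0.014680), k2 = (-0.107175, 0.012800), k3 = (-0.107970, 0.012738), k4 = (-0.093480, 0.011043); V <- V + (h/6)(k1 + 2k2 + 2k3 + k4): V^p = 0.0380, V^q = -0.1072
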